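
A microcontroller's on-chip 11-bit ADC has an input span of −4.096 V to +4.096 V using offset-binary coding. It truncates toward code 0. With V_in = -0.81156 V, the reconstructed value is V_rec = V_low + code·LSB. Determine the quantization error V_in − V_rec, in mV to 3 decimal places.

LSB = 8.192/2^11 = 4.000 mV.
Scaled input = 821.1100 LSBs, so code = 821.
Reconstructed: -0.812 V.
Difference: 0.00044 V → 0.440 mV.

0.440 mV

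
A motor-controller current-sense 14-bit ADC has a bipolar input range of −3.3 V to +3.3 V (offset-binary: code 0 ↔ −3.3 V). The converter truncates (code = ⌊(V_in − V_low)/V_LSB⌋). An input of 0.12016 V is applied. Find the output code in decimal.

Full-scale span = 6.6 V; LSB = 6.6/2^14 = 402.83 µV.
Input sits at 8490.288 steps above V_low.
So the output code is 8490.

code 8490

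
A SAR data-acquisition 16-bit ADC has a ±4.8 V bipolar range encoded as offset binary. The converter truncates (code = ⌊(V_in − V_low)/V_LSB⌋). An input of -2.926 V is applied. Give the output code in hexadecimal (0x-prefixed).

code 0x31F9 (decimal 12793)

LSB = 9.6 V / 65536 = 146.48 µV.
(V_in − V_low)/LSB = (-2.926 − (−4.8)) / 0.000146484 = 12793.173.
So the output code is 12793.
In hexadecimal (0x-prefixed): 0x31F9.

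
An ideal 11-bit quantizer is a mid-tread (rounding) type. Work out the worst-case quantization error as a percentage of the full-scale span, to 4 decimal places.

0.0244 %

Rounding → worst-case error = ½ LSB = V_FS/2^12, so 100/4096 = 0.0244141 % of full scale.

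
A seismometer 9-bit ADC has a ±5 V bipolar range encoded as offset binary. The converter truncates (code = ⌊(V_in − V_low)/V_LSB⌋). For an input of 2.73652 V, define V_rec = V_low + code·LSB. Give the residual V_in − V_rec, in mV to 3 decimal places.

One LSB is 10 V / 512 = 19.531 mV.
Scaled input = 396.1098 LSBs, so code = 396.
Reconstructed: 2.734375 V.
Difference: 0.002145 V → 2.145 mV.

2.145 mV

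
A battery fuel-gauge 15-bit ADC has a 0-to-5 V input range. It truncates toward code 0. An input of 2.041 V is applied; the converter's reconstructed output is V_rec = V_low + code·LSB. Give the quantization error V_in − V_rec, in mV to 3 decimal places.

One LSB is 5 V / 32768 = 152.59 µV.
(V_in − V_low)/LSB = (2.041 − 0)/0.000152588 = 13375.8976 → code 13375 (floor).
V_rec = 0 + 13375·0.000152588 = 2.040863 V.
Error = 2.041 − 2.040863 = 0.000136963 V = 0.137 mV.

0.137 mV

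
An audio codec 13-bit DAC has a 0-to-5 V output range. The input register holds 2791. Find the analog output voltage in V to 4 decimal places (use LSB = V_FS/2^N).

LSB = 5 V / 2^13 = 0.610 mV.
V_out = 0 + 2791 × 0.000610352 V = 1.70349 V.

1.7035 V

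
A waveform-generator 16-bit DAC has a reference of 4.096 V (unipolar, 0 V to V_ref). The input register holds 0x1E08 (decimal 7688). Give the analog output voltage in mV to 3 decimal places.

480.500 mV

LSB = 4.096 V / 2^16 = 62.50 µV.
Code 0x1E08 = 7688 decimal.
V_out = 0 + 7688 × 6.25e-05 V = 0.4805 V.
= 480.500 mV.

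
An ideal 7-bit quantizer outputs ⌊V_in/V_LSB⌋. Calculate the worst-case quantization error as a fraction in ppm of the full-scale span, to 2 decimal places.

7812.50 ppm

Truncating → worst-case error = 1 LSB = V_FS/2^7, so 1e+06/128 = 7812.5 ppm of full scale.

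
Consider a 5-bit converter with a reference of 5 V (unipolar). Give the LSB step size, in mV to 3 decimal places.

Full-scale span = 5 V.
LSB = 5 / 2^5 = 5 / 32 = 0.15625 V = 156.250 mV.

156.250 mV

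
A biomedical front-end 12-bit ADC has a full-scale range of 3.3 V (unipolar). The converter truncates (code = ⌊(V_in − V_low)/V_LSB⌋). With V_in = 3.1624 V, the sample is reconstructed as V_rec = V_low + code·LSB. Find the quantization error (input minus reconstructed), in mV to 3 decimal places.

0.169 mV

LSB = 3.3/2^12 = 0.806 mV.
(V_in − V_low)/LSB = (3.1624 − 0)/0.000805664 = 3925.2092 → code 3925 (floor).
Reconstructed: 3.1622314 V.
Difference: 0.000168555 V → 0.169 mV.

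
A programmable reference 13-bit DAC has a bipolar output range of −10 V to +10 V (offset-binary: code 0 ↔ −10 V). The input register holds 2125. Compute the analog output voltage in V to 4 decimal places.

-4.8120 V

LSB = 20 V / 2^13 = 2.441 mV.
V_out = (−10) + 2125 × 0.00244141 V = -4.81201 V.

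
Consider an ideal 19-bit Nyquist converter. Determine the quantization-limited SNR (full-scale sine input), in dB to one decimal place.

116.1 dB

SNR ≈ 6.02·N + 1.76 dB = 6.02·19 + 1.76 = 116.14 dB.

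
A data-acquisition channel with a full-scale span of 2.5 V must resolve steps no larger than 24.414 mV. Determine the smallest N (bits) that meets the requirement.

Number of steps required ≥ 2.5 V / 24.414 mV = 102.40.
Need 2^N ≥ 102.40; 2^6 = 64, 2^7 = 128.
Minimum N = 7.

7 bits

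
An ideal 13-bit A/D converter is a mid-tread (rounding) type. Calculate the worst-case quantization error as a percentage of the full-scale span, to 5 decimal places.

0.00610 %

Rounding → worst-case error = ½ LSB = V_FS/2^14, so 100/16384 = 0.00610352 % of full scale.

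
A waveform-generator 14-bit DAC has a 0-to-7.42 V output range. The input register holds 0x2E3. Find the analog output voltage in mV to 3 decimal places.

LSB = 7.42 V / 2^14 = 452.88 µV.
Code 0x2E3 = 739 decimal.
V_out = 0 + 739 × 0.000452881 V = 0.334679 V.
= 334.679 mV.

334.679 mV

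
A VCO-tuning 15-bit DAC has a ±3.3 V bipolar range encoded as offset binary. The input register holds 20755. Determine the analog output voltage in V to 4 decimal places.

0.8804 V

LSB = 6.6 V / 2^15 = 201.42 µV.
V_out = (−3.3) + 20755 × 0.000201416 V = 0.880389 V.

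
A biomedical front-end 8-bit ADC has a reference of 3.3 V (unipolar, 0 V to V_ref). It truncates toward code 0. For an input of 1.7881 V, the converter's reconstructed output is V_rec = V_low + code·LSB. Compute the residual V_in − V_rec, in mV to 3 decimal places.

9.194 mV

LSB = 3.3/2^8 = 12.891 mV.
Scaled input = 138.7132 LSBs, so code = 138.
Reconstructed: 1.7789062 V.
Error = 1.7881 − 1.7789062 = 0.00919375 V = 9.194 mV.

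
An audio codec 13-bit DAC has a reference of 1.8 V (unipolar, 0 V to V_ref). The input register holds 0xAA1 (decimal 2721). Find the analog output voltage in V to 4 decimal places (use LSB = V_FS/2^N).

LSB = 1.8 V / 2^13 = 219.73 µV.
Code 0xAA1 = 2721 decimal.
V_out = 0 + 2721 × 0.000219727 V = 0.597876 V.

0.5979 V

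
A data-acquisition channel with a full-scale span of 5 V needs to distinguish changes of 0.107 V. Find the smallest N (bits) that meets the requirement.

6 bits

Number of steps required ≥ 5 V / 0.107 V = 46.73.
Need 2^N ≥ 46.73; 2^5 = 32, 2^6 = 64.
Minimum N = 6.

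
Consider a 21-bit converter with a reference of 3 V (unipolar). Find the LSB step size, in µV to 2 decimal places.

1.43 µV

Full-scale span = 3 V.
LSB = 3 / 2^21 = 3 / 2097152 = 1.43051e-06 V = 1.43 µV.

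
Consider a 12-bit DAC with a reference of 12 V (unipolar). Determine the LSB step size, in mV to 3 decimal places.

Full-scale span = 12 V.
LSB = 12 / 2^12 = 12 / 4096 = 0.00292969 V = 2.930 mV.

2.930 mV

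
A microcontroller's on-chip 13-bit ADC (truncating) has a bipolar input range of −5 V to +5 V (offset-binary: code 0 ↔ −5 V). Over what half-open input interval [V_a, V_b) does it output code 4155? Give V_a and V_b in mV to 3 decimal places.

LSB = 10/2^13 = 1.221 mV.
V_a = V_low + 4155·LSB = 0.0720215 V; V_b = V_low + 4156·LSB = 0.0732422 V.

[72.021 mV, 73.242 mV)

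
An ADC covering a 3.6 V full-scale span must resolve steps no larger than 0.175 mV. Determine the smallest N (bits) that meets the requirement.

Number of steps required ≥ 3.6 V / 0.175 mV = 20571.43.
Need 2^N ≥ 20571.43; 2^14 = 16384, 2^15 = 32768.
Minimum N = 15.

15 bits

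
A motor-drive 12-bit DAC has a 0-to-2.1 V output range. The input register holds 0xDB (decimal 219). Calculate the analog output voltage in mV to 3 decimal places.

112.280 mV

LSB = 2.1 V / 2^12 = 0.513 mV.
Code 0xDB = 219 decimal.
V_out = 0 + 219 × 0.000512695 V = 0.11228 V.
= 112.280 mV.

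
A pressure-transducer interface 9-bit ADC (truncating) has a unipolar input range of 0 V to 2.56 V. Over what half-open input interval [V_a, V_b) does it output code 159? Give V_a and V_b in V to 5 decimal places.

[0.79500 V, 0.80000 V)

LSB = 2.56/2^9 = 5.000 mV.
V_a = V_low + 159·LSB = 0.795 V; V_b = V_low + 160·LSB = 0.8 V.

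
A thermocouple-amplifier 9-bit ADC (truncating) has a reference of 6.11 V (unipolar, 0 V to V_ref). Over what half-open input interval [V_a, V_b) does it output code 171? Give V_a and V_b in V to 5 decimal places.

[2.04064 V, 2.05258 V)

LSB = 6.11/2^9 = 11.934 mV.
V_a = V_low + 171·LSB = 2.04064 V; V_b = V_low + 172·LSB = 2.05258 V.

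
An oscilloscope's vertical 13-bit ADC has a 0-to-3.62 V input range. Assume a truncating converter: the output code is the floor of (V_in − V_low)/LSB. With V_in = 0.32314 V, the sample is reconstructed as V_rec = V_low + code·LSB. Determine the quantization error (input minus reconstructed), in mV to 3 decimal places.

Step size: 3.62 V ÷ 2^13 = 441.89 µV.
(V_in − V_low)/LSB = (0.32314 − 0)/0.000441895 = 731.2605 → code 731 (floor).
Reconstructed: 0.3230249 V.
Difference: 0.000115098 V → 0.115 mV.

0.115 mV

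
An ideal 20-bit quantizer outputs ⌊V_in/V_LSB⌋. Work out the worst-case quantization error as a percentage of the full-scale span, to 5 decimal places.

0.00010 %

Truncating → worst-case error = 1 LSB = V_FS/2^20, so 100/1048576 = 9.53674e-05 % of full scale.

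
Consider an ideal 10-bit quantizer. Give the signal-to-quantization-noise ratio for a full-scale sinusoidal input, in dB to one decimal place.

62.0 dB

SNR ≈ 6.02·N + 1.76 dB = 6.02·10 + 1.76 = 61.96 dB.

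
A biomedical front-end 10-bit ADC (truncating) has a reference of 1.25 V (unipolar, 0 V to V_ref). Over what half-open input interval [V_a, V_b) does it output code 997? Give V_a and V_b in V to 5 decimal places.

[1.21704 V, 1.21826 V)

LSB = 1.25/2^10 = 1.221 mV.
V_a = V_low + 997·LSB = 1.21704 V; V_b = V_low + 998·LSB = 1.21826 V.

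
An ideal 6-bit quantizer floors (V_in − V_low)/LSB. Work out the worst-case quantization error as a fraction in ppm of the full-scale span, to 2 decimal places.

15625.00 ppm

Truncating → worst-case error = 1 LSB = V_FS/2^6, so 1e+06/64 = 15625 ppm of full scale.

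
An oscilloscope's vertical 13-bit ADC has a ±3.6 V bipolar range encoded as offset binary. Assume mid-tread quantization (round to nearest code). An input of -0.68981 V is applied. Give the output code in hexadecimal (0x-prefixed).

Full-scale span = 7.2 V; LSB = 7.2/2^13 = 0.879 mV.
(V_in − V_low)/LSB = (-0.68981 − (−3.6)) / 0.000878906 = 3311.150.
So the output code is 3311.
In hexadecimal (0x-prefixed): 0xCEF.

code 0xCEF (decimal 3311)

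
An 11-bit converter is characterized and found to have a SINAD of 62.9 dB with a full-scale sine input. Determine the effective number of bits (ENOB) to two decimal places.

ENOB = (SINAD − 1.76) / 6.02 = (62.9 − 1.76)/6.02 = 10.156.

10.16 bits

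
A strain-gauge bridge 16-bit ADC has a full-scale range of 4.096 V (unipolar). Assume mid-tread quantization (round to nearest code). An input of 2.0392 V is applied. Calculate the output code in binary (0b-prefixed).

code 0b111111101110011 (decimal 32627)

With 65536 levels over 4.096 V, one step is 62.50 µV.
(2.0392 − 0) / 6.25e-05 = 32627.200 LSBs.
So the output code is 32627.
In binary (0b-prefixed): 0b111111101110011.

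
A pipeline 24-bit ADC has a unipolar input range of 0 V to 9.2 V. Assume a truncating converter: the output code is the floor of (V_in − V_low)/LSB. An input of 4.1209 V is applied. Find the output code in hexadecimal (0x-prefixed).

code 0x72AB24 (decimal 7514916)

With 16777216 levels over 9.2 V, one step is 0.55 µV.
Input sits at 7514916.241 steps above V_low.
So the output code is 7514916.
In hexadecimal (0x-prefixed): 0x72AB24.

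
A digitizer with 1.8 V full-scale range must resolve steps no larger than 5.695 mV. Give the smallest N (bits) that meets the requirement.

9 bits

Number of steps required ≥ 1.8 V / 5.695 mV = 316.07.
Need 2^N ≥ 316.07; 2^8 = 256, 2^9 = 512.
Minimum N = 9.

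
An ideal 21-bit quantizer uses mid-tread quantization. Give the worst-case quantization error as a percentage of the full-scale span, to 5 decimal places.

0.00002 %

Rounding → worst-case error = ½ LSB = V_FS/2^22, so 100/4194304 = 2.38419e-05 % of full scale.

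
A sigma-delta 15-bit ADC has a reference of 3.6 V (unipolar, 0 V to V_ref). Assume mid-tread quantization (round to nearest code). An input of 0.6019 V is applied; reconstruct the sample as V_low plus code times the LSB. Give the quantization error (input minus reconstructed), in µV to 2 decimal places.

-40.92 µV

LSB = 3.6/2^15 = 109.86 µV.
(V_in − V_low)/LSB = (0.6019 − 0)/0.000109863 = 5478.6276 → code 5479 (round).
Code 5479 maps back to 0 + 5479×0.000109863 V = 0.60194092 V.
Difference: -4.0918e-05 V → -40.92 µV.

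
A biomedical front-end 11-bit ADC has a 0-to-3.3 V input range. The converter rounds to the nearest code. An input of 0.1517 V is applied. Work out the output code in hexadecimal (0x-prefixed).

code 0x5E (decimal 94)

With 2048 levels over 3.3 V, one step is 1.611 mV.
Input sits at 94.146 steps above V_low.
round(94.146) = 94.
In hexadecimal (0x-prefixed): 0x5E.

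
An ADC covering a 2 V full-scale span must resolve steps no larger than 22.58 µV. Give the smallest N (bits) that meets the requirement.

Number of steps required ≥ 2 V / 22.58 µV = 88573.96.
Need 2^N ≥ 88573.96; 2^16 = 65536, 2^17 = 131072.
Minimum N = 17.

17 bits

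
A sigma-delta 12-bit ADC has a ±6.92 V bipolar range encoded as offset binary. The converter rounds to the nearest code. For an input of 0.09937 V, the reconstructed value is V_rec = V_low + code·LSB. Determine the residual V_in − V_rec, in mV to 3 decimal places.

Step size: 13.84 V ÷ 2^12 = 3.379 mV.
(0.09937 − (−6.92))/0.00337891 = 2077.4089; round gives code 2077.
Code 2077 maps back to (−6.92) + 2077×0.00337891 V = 0.097988281 V.
V_in − V_rec = 0.00138172 V = 1.382 mV.

1.382 mV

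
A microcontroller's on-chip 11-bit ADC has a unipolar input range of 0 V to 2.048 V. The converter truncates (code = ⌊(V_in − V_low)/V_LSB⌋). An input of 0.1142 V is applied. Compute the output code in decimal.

code 114

LSB = 2.048 V / 2048 = 1.000 mV.
Input sits at 114.200 steps above V_low.
Floor → code 114.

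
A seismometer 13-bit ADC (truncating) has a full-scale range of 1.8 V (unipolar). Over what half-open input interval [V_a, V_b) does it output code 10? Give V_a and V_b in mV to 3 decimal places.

[2.197 mV, 2.417 mV)

LSB = 1.8/2^13 = 219.73 µV.
V_a = V_low + 10·LSB = 0.00219727 V; V_b = V_low + 11·LSB = 0.00241699 V.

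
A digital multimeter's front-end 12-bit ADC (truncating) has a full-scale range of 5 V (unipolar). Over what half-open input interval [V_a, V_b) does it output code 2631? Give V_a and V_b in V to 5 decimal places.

[3.21167 V, 3.21289 V)

LSB = 5/2^12 = 1.221 mV.
V_a = V_low + 2631·LSB = 3.21167 V; V_b = V_low + 2632·LSB = 3.21289 V.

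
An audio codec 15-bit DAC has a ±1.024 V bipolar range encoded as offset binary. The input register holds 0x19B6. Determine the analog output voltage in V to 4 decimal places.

LSB = 2.048 V / 2^15 = 62.50 µV.
Code 0x19B6 = 6582 decimal.
V_out = (−1.024) + 6582 × 6.25e-05 V = -0.612625 V.

-0.6126 V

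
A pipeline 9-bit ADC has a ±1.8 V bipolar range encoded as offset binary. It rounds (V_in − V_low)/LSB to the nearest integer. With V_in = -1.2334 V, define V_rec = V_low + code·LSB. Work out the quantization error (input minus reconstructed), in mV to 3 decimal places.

One LSB is 3.6 V / 512 = 7.031 mV.
(-1.2334 − (−1.8))/0.00703125 = 80.5831; round gives code 81.
Reconstructed: -1.2304688 V.
V_in − V_rec = -0.00293125 V = -2.931 mV.

-2.931 mV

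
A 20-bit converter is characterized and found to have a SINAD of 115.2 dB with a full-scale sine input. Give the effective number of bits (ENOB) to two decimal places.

18.84 bits

ENOB = (SINAD − 1.76) / 6.02 = (115.2 − 1.76)/6.02 = 18.844.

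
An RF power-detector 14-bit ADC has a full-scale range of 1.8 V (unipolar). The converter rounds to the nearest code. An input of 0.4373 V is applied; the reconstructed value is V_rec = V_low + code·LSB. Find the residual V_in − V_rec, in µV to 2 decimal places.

44.14 µV

Step size: 1.8 V ÷ 2^14 = 109.86 µV.
(0.4373 − 0)/0.000109863 = 3980.4018; round gives code 3980.
V_rec = 0 + 3980·0.000109863 = 0.43725586 V.
Error = 0.4373 − 0.43725586 = 4.41406e-05 V = 44.14 µV.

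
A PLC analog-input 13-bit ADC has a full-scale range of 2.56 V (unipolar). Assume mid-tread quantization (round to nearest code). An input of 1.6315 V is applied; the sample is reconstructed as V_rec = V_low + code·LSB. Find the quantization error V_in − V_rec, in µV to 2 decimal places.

-62.50 µV

LSB = 2.56/2^13 = 312.50 µV.
Scaled input = 5220.8000 LSBs, so code = 5221.
V_rec = 0 + 5221·0.0003125 = 1.6315625 V.
Error = 1.6315 − 1.6315625 = -6.25e-05 V = -62.50 µV.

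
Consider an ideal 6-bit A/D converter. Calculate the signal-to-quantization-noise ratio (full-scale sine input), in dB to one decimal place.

SNR ≈ 6.02·N + 1.76 dB = 6.02·6 + 1.76 = 37.88 dB.

37.9 dB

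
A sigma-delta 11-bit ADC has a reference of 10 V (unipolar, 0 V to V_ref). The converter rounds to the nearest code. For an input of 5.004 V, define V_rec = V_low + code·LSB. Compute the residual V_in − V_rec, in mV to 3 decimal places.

-0.883 mV

One LSB is 10 V / 2048 = 4.883 mV.
(5.004 − 0)/0.00488281 = 1024.8192; round gives code 1025.
Reconstructed: 5.0048828 V.
V_in − V_rec = -0.000882813 V = -0.883 mV.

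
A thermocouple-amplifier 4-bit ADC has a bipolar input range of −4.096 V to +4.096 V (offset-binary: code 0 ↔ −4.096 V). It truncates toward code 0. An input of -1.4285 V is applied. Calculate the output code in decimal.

LSB = 8.192 V / 16 = 0.5120 V.
(-1.4285 − (−4.096)) / 0.512 = 5.210 LSBs.
⌊·⌋(5.210) = 5.

code 5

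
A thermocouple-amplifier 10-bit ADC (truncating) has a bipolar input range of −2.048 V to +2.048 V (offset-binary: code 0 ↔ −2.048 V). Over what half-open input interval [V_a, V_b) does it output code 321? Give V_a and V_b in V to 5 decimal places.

[-0.76400 V, -0.76000 V)

LSB = 4.096/2^10 = 4.000 mV.
V_a = V_low + 321·LSB = -0.764 V; V_b = V_low + 322·LSB = -0.76 V.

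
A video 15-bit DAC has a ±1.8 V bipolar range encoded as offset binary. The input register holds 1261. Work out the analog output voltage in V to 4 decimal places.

LSB = 3.6 V / 2^15 = 109.86 µV.
V_out = (−1.8) + 1261 × 0.000109863 V = -1.66146 V.

-1.6615 V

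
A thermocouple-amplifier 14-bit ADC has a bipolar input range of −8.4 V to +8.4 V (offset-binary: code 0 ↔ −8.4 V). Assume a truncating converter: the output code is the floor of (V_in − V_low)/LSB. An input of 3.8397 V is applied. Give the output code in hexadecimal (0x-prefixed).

LSB = 16.8 V / 16384 = 1.025 mV.
(3.8397 − (−8.4)) / 0.00102539 = 11936.622 LSBs.
So the output code is 11936.
In hexadecimal (0x-prefixed): 0x2EA0.

code 0x2EA0 (decimal 11936)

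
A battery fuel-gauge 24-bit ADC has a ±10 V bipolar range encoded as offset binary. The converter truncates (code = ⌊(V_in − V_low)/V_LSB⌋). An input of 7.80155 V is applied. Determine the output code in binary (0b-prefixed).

Full-scale span = 20 V; LSB = 20/2^24 = 1.19 µV.
(V_in − V_low)/LSB = (7.80155 − (−10)) / 1.19209e-06 = 14933022.474.
So the output code is 14933022.
In binary (0b-prefixed): 0b111000111101110000011110.

code 0b111000111101110000011110 (decimal 14933022)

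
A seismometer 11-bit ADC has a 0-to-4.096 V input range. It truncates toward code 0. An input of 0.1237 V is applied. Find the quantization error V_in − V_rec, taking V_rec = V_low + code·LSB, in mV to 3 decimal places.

1.700 mV

LSB = 4.096/2^11 = 2.000 mV.
(V_in − V_low)/LSB = (0.1237 − 0)/0.002 = 61.8500 → code 61 (floor).
Reconstructed: 0.122 V.
Error = 0.1237 − 0.122 = 0.0017 V = 1.700 mV.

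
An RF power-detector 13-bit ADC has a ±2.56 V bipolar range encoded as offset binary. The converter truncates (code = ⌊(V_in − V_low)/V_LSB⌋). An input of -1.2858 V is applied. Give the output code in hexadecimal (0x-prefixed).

LSB = 5.12 V / 8192 = 0.625 mV.
Input sits at 2038.720 steps above V_low.
Floor → code 2038.
In hexadecimal (0x-prefixed): 0x7F6.

code 0x7F6 (decimal 2038)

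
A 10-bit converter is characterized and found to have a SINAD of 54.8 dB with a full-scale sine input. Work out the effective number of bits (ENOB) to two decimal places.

ENOB = (SINAD − 1.76) / 6.02 = (54.8 − 1.76)/6.02 = 8.811.

8.81 bits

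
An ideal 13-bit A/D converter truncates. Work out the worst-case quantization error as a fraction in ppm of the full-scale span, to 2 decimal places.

122.07 ppm

Truncating → worst-case error = 1 LSB = V_FS/2^13, so 1e+06/8192 = 122.07 ppm of full scale.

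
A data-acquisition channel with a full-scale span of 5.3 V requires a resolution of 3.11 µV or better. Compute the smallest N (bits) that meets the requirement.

Number of steps required ≥ 5.3 V / 3.11 µV = 1704180.06.
Need 2^N ≥ 1704180.06; 2^20 = 1048576, 2^21 = 2097152.
Minimum N = 21.

21 bits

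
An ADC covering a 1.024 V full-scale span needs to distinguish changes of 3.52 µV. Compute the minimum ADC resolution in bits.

19 bits

Number of steps required ≥ 1.024 V / 3.52 µV = 290909.09.
Need 2^N ≥ 290909.09; 2^18 = 262144, 2^19 = 524288.
Minimum N = 19.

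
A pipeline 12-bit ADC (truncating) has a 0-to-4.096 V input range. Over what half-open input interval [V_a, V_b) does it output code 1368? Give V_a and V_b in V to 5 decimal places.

LSB = 4.096/2^12 = 1.000 mV.
V_a = V_low + 1368·LSB = 1.368 V; V_b = V_low + 1369·LSB = 1.369 V.

[1.36800 V, 1.36900 V)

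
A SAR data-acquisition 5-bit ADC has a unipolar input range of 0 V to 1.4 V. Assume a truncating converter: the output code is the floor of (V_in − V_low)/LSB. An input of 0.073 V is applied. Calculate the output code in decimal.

code 1

With 32 levels over 1.4 V, one step is 43.750 mV.
Input sits at 1.669 steps above V_low.
So the output code is 1.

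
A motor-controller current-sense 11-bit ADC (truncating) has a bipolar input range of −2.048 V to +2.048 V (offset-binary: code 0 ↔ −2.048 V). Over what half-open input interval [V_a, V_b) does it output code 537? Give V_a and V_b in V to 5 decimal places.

LSB = 4.096/2^11 = 2.000 mV.
V_a = V_low + 537·LSB = -0.974 V; V_b = V_low + 538·LSB = -0.972 V.

[-0.97400 V, -0.97200 V)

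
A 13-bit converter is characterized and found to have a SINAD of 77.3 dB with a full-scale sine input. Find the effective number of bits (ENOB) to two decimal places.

ENOB = (SINAD − 1.76) / 6.02 = (77.3 − 1.76)/6.02 = 12.548.

12.55 bits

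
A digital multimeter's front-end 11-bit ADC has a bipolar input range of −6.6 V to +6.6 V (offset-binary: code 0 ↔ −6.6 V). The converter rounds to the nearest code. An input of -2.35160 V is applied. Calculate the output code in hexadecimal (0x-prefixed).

LSB = 13.2 V / 2048 = 6.445 mV.
(-2.35160 − (−6.6)) / 0.00644531 = 659.146 LSBs.
So the output code is 659.
In hexadecimal (0x-prefixed): 0x293.

code 0x293 (decimal 659)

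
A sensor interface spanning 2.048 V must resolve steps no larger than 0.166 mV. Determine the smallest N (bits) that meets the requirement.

14 bits

Number of steps required ≥ 2.048 V / 0.166 mV = 12337.35.
Need 2^N ≥ 12337.35; 2^13 = 8192, 2^14 = 16384.
Minimum N = 14.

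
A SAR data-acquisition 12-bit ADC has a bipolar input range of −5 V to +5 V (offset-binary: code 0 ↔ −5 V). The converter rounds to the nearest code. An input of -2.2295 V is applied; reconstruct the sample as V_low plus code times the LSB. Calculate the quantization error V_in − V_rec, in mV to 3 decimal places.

One LSB is 10 V / 4096 = 2.441 mV.
(V_in − V_low)/LSB = (-2.2295 − (−5))/0.00244141 = 1134.7968 → code 1135 (round).
Reconstructed: -2.2290039 V.
V_in − V_rec = -0.000496094 V = -0.496 mV.

-0.496 mV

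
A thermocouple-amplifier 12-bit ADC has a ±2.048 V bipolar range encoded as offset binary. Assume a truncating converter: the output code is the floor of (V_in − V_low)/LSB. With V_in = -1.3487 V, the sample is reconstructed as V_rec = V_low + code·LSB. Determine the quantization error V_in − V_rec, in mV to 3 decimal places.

One LSB is 4.096 V / 4096 = 1.000 mV.
(-1.3487 − (−2.048))/0.001 = 699.3000; ⌊·⌋ gives code 699.
Code 699 maps back to (−2.048) + 699×0.001 V = -1.349 V.
Difference: 0.0003 V → 0.300 mV.

0.300 mV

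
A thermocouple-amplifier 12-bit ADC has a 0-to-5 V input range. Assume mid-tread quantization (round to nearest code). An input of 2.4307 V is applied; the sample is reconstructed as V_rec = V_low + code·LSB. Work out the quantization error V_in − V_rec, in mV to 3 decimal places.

One LSB is 5 V / 4096 = 1.221 mV.
(V_in − V_low)/LSB = (2.4307 − 0)/0.0012207 = 1991.2294 → code 1991 (round).
Reconstructed: 2.4304199 V.
Error = 2.4307 − 2.4304199 = 0.000280078 V = 0.280 mV.

0.280 mV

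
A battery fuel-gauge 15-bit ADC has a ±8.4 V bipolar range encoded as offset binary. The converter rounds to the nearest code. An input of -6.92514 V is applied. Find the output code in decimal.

Full-scale span = 16.8 V; LSB = 16.8/2^15 = 0.513 mV.
Input sits at 2876.679 steps above V_low.
So the output code is 2877.

code 2877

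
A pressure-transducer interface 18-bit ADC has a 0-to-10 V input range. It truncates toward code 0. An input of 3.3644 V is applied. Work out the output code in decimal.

code 88195

LSB = 10 V / 262144 = 38.15 µV.
(V_in − V_low)/LSB = (3.3644 − 0) / 3.8147e-05 = 88195.727.
Floor → code 88195.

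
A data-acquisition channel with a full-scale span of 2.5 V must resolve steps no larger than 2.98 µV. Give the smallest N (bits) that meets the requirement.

20 bits

Number of steps required ≥ 2.5 V / 2.98 µV = 838926.17.
Need 2^N ≥ 838926.17; 2^19 = 524288, 2^20 = 1048576.
Minimum N = 20.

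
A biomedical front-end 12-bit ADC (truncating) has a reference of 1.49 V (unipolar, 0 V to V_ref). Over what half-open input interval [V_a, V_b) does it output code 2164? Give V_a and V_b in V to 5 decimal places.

[0.78720 V, 0.78756 V)

LSB = 1.49/2^12 = 363.77 µV.
V_a = V_low + 2164·LSB = 0.787197 V; V_b = V_low + 2165·LSB = 0.787561 V.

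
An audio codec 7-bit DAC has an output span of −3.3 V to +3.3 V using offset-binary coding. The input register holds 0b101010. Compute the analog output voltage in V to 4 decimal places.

-1.1344 V

LSB = 6.6 V / 2^7 = 51.562 mV.
Code 0b101010 = 42 decimal.
V_out = (−3.3) + 42 × 0.0515625 V = -1.13437 V.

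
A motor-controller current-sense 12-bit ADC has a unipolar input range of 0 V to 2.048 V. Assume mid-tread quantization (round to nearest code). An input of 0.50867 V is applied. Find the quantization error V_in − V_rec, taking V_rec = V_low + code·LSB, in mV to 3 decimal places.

0.170 mV

Step size: 2.048 V ÷ 2^12 = 0.500 mV.
Scaled input = 1017.3400 LSBs, so code = 1017.
V_rec = 0 + 1017·0.0005 = 0.5085 V.
Difference: 0.00017 V → 0.170 mV.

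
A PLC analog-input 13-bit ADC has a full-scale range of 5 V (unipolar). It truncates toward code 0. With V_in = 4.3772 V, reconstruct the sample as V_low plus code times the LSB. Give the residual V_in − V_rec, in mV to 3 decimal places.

0.369 mV

One LSB is 5 V / 8192 = 0.610 mV.
(4.3772 − 0)/0.000610352 = 7171.6045; ⌊·⌋ gives code 7171.
Code 7171 maps back to 0 + 7171×0.000610352 V = 4.3768311 V.
Difference: 0.000368945 V → 0.369 mV.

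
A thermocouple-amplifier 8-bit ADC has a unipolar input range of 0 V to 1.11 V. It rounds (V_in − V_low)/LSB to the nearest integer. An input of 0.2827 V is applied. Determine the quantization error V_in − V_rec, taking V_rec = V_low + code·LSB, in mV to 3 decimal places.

One LSB is 1.11 V / 256 = 4.336 mV.
Scaled input = 65.1993 LSBs, so code = 65.
V_rec = 0 + 65·0.00433594 = 0.28183594 V.
Error = 0.2827 − 0.28183594 = 0.000864063 V = 0.864 mV.

0.864 mV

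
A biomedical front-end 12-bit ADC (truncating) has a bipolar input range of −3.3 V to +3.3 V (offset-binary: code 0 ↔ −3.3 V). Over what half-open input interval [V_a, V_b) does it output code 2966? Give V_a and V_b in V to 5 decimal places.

[1.47920 V, 1.48081 V)

LSB = 6.6/2^12 = 1.611 mV.
V_a = V_low + 2966·LSB = 1.4792 V; V_b = V_low + 2967·LSB = 1.48081 V.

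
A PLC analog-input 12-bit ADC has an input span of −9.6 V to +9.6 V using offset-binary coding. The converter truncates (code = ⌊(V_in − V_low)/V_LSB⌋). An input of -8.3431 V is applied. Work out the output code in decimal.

LSB = 19.2 V / 4096 = 4.688 mV.
(V_in − V_low)/LSB = (-8.3431 − (−9.6)) / 0.0046875 = 268.139.
So the output code is 268.

code 268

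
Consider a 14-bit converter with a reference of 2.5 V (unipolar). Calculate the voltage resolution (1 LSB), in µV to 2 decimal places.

152.59 µV

Full-scale span = 2.5 V.
LSB = 2.5 / 2^14 = 2.5 / 16384 = 0.000152588 V = 152.59 µV.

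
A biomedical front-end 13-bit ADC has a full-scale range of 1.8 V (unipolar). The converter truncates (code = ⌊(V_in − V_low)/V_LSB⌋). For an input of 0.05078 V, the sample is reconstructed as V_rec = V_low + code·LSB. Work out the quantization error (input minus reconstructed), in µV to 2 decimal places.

23.16 µV

Step size: 1.8 V ÷ 2^13 = 219.73 µV.
(0.05078 − 0)/0.000219727 = 231.1054; ⌊·⌋ gives code 231.
Code 231 maps back to 0 + 231×0.000219727 V = 0.050756836 V.
V_in − V_rec = 2.31641e-05 V = 23.16 µV.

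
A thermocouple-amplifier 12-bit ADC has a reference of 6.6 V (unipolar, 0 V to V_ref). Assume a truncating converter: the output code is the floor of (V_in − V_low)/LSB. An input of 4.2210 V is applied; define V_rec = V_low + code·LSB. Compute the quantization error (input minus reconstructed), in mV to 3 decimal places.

One LSB is 6.6 V / 4096 = 1.611 mV.
(V_in − V_low)/LSB = (4.2210 − 0)/0.00161133 = 2619.5782 → code 2619 (floor).
Reconstructed: 4.2200684 V.
V_in − V_rec = 0.000931641 V = 0.932 mV.

0.932 mV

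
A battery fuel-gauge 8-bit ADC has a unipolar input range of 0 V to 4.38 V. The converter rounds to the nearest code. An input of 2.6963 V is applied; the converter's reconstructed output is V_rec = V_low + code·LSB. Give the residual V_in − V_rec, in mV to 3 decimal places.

-6.981 mV

Step size: 4.38 V ÷ 2^8 = 17.109 mV.
(2.6963 − 0)/0.0171094 = 157.5920; round gives code 158.
Reconstructed: 2.7032812 V.
V_in − V_rec = -0.00698125 V = -6.981 mV.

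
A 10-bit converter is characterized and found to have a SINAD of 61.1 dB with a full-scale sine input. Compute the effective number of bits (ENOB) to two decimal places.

9.86 bits

ENOB = (SINAD − 1.76) / 6.02 = (61.1 − 1.76)/6.02 = 9.857.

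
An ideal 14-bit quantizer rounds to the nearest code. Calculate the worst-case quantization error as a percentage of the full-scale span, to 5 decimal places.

Rounding → worst-case error = ½ LSB = V_FS/2^15, so 100/32768 = 0.00305176 % of full scale.

0.00305 %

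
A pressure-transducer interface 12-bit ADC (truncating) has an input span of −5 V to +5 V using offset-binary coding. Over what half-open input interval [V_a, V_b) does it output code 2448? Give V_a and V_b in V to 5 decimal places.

[0.97656 V, 0.97900 V)

LSB = 10/2^12 = 2.441 mV.
V_a = V_low + 2448·LSB = 0.976562 V; V_b = V_low + 2449·LSB = 0.979004 V.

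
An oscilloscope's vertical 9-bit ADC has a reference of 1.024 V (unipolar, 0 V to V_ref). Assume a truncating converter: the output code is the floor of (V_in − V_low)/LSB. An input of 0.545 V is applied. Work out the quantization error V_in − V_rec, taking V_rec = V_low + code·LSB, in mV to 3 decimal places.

1.000 mV

One LSB is 1.024 V / 512 = 2.000 mV.
(V_in − V_low)/LSB = (0.545 − 0)/0.002 = 272.5000 → code 272 (floor).
V_rec = 0 + 272·0.002 = 0.544 V.
Difference: 0.001 V → 1.000 mV.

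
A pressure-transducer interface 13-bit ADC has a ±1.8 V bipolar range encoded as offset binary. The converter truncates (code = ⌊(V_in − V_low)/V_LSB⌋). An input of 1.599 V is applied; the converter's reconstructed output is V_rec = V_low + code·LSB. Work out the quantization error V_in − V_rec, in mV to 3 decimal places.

0.270 mV

One LSB is 3.6 V / 8192 = 439.45 µV.
(1.599 − (−1.8))/0.000439453 = 7734.6133; ⌊·⌋ gives code 7734.
V_rec = (−1.8) + 7734·0.000439453 = 1.5987305 V.
Difference: 0.000269531 V → 0.270 mV.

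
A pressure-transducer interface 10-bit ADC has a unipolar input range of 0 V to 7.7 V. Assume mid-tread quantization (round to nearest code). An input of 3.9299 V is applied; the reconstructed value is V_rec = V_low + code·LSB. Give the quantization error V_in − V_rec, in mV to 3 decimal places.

One LSB is 7.7 V / 1024 = 7.520 mV.
Scaled input = 522.6257 LSBs, so code = 523.
Reconstructed: 3.9327148 V.
V_in − V_rec = -0.00281484 V = -2.815 mV.

-2.815 mV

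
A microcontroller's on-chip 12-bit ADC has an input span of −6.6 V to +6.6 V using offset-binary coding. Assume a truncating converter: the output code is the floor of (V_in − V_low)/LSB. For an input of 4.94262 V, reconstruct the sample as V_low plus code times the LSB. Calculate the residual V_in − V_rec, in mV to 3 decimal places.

One LSB is 13.2 V / 4096 = 3.223 mV.
(4.94262 − (−6.6))/0.00322266 = 3581.7100; ⌊·⌋ gives code 3581.
V_rec = (−6.6) + 3581·0.00322266 = 4.940332 V.
Error = 4.94262 − 4.940332 = 0.00228797 V = 2.288 mV.

2.288 mV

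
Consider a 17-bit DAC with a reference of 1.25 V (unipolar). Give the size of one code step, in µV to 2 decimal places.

9.54 µV

Full-scale span = 1.25 V.
LSB = 1.25 / 2^17 = 1.25 / 131072 = 9.53674e-06 V = 9.54 µV.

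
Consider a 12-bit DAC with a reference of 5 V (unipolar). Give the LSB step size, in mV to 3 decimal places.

Full-scale span = 5 V.
LSB = 5 / 2^12 = 5 / 4096 = 0.0012207 V = 1.221 mV.

1.221 mV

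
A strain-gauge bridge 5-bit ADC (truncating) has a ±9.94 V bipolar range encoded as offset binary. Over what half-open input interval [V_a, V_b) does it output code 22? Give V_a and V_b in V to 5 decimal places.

LSB = 19.88/2^5 = 0.6212 V.
V_a = V_low + 22·LSB = 3.7275 V; V_b = V_low + 23·LSB = 4.34875 V.

[3.72750 V, 4.34875 V)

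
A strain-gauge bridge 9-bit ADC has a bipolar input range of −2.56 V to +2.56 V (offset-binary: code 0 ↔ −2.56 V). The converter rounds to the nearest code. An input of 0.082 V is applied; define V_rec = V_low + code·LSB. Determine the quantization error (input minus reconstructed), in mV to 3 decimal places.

LSB = 5.12/2^9 = 10.000 mV.
(0.082 − (−2.56))/0.01 = 264.2000; round gives code 264.
V_rec = (−2.56) + 264·0.01 = 0.08 V.
Error = 0.082 − 0.08 = 0.002 V = 2.000 mV.

2.000 mV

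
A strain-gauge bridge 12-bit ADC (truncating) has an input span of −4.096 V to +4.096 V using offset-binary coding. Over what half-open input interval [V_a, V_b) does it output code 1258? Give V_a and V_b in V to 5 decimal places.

[-1.58000 V, -1.57800 V)

LSB = 8.192/2^12 = 2.000 mV.
V_a = V_low + 1258·LSB = -1.58 V; V_b = V_low + 1259·LSB = -1.578 V.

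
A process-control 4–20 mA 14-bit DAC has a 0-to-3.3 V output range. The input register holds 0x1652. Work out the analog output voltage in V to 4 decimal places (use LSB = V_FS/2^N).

LSB = 3.3 V / 2^14 = 201.42 µV.
Code 0x1652 = 5714 decimal.
V_out = 0 + 5714 × 0.000201416 V = 1.15089 V.

1.1509 V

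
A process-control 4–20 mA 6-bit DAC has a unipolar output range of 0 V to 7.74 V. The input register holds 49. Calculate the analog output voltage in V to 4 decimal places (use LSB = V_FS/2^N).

5.9259 V

LSB = 7.74 V / 2^6 = 120.938 mV.
V_out = 0 + 49 × 0.120938 V = 5.92594 V.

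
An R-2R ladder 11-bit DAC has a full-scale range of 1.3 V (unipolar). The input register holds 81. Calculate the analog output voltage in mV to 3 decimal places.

LSB = 1.3 V / 2^11 = 0.635 mV.
V_out = 0 + 81 × 0.000634766 V = 0.051416 V.
= 51.416 mV.

51.416 mV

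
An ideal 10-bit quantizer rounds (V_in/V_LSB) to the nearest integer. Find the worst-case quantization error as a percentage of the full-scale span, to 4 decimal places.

0.0488 %

Rounding → worst-case error = ½ LSB = V_FS/2^11, so 100/2048 = 0.0488281 % of full scale.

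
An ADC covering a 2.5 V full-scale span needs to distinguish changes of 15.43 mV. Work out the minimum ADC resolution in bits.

Number of steps required ≥ 2.5 V / 15.43 mV = 162.02.
Need 2^N ≥ 162.02; 2^7 = 128, 2^8 = 256.
Minimum N = 8.

8 bits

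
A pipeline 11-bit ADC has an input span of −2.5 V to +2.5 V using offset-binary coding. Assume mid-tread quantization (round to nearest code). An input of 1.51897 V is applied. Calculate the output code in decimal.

code 1646

With 2048 levels over 5 V, one step is 2.441 mV.
(1.51897 − (−2.5)) / 0.00244141 = 1646.170 LSBs.
So the output code is 1646.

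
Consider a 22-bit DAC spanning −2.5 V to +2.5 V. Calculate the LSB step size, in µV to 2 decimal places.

Full-scale span = 5 V.
LSB = 5 / 2^22 = 5 / 4194304 = 1.19209e-06 V = 1.19 µV.

1.19 µV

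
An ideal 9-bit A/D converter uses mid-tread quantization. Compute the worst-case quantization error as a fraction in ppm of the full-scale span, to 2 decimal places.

Rounding → worst-case error = ½ LSB = V_FS/2^10, so 1e+06/1024 = 976.562 ppm of full scale.

976.56 ppm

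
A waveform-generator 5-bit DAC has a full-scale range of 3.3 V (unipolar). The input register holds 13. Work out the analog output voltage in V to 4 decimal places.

LSB = 3.3 V / 2^5 = 103.125 mV.
V_out = 0 + 13 × 0.103125 V = 1.34062 V.

1.3406 V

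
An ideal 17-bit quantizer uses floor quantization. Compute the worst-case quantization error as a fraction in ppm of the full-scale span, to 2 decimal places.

Truncating → worst-case error = 1 LSB = V_FS/2^17, so 1e+06/131072 = 7.62939 ppm of full scale.

7.63 ppm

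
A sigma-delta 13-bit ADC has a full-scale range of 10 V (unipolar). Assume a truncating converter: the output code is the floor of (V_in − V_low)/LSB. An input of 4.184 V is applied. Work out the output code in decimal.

code 3427

LSB = 10 V / 8192 = 1.221 mV.
(V_in − V_low)/LSB = (4.184 − 0) / 0.0012207 = 3427.533.
So the output code is 3427.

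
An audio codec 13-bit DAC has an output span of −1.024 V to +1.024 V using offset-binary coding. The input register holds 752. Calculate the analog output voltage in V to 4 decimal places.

-0.8360 V

LSB = 2.048 V / 2^13 = 250.00 µV.
V_out = (−1.024) + 752 × 0.00025 V = -0.836 V.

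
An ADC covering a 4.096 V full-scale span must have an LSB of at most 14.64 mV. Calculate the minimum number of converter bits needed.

9 bits

Number of steps required ≥ 4.096 V / 14.64 mV = 279.78.
Need 2^N ≥ 279.78; 2^8 = 256, 2^9 = 512.
Minimum N = 9.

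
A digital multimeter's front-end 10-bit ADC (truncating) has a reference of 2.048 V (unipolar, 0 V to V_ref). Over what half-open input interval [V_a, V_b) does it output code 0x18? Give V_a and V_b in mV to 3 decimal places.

[48.000 mV, 50.000 mV)

LSB = 2.048/2^10 = 2.000 mV.
Code 0x18 = 24 decimal.
V_a = V_low + 24·LSB = 0.048 V; V_b = V_low + 25·LSB = 0.05 V.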